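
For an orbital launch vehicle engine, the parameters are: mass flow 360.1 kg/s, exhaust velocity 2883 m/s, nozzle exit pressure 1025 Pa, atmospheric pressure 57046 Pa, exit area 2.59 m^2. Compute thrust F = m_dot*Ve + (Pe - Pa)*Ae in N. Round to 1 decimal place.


Step 1: Momentum thrust = m_dot * Ve = 360.1 * 2883 = 1038168.3 N
Step 2: Pressure thrust = (Pe - Pa) * Ae = (1025 - 57046) * 2.59 = -145094.39 N
Step 3: Total thrust F = 1038168.3 + -145094.39 = 893073.9 N

893073.9


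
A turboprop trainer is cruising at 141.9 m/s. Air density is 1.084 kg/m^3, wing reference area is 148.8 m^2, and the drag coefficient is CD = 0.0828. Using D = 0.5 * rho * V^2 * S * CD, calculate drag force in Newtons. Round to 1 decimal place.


Step 1: Dynamic pressure q = 0.5 * 1.084 * 141.9^2 = 10913.5006 Pa
Step 2: Drag D = q * S * CD = 10913.5006 * 148.8 * 0.0828
Step 3: D = 134461.3 N

134461.3


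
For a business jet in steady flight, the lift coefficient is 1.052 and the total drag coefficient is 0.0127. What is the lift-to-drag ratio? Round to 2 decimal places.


Step 1: L/D = CL / CD = 1.052 / 0.0127
Step 2: L/D = 82.83

82.83


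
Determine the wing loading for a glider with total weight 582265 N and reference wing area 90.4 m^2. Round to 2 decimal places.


Step 1: Wing loading = W / S = 582265 / 90.4
Step 2: Wing loading = 6440.98 N/m^2

6440.98


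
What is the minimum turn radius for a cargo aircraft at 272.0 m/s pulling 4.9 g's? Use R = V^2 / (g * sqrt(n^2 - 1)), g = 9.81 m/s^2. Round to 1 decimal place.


Step 1: V^2 = 272.0^2 = 73984.0
Step 2: n^2 - 1 = 4.9^2 - 1 = 23.01
Step 3: sqrt(23.01) = 4.796874
Step 4: R = 73984.0 / (9.81 * 4.796874) = 1572.2 m

1572.2


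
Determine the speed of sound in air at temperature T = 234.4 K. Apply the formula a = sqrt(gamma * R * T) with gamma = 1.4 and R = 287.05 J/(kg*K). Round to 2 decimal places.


Step 1: gamma * R * T = 1.4 * 287.05 * 234.4 = 94198.328
Step 2: a = sqrt(94198.328) = 306.92 m/s

306.92


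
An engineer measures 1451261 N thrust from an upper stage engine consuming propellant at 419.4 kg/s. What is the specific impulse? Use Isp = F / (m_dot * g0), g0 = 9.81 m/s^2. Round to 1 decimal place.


Step 1: m_dot * g0 = 419.4 * 9.81 = 4114.31
Step 2: Isp = 1451261 / 4114.31 = 352.7 s

352.7


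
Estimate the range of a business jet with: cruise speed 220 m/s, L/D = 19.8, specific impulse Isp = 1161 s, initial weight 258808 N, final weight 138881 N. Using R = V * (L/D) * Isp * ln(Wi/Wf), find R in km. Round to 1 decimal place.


Step 1: Coefficient = V * (L/D) * Isp = 220 * 19.8 * 1161 = 5057316.0 m
Step 2: Wi/Wf = 258808 / 138881 = 1.863523
Step 3: ln(1.863523) = 0.622469
Step 4: R = 5057316.0 * 0.622469 = 3148022.5 m = 3148.0 km

3148.0


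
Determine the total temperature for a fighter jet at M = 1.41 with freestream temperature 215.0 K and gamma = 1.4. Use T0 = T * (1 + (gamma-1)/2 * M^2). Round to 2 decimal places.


Step 1: (gamma-1)/2 = 0.2
Step 2: M^2 = 1.9881
Step 3: 1 + 0.2 * 1.9881 = 1.39762
Step 4: T0 = 215.0 * 1.39762 = 300.49 K

300.49


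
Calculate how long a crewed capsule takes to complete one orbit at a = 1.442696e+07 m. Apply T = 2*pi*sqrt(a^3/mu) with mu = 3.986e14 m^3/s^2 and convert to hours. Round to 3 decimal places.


Step 1: a^3 / mu = 3.002787e+21 / 3.986e14 = 7.533333e+06
Step 2: sqrt(7.533333e+06) = 2744.6919 s
Step 3: T = 2*pi * 2744.6919 = 17245.41 s
Step 4: T in hours = 17245.41 / 3600 = 4.790 hours

4.790


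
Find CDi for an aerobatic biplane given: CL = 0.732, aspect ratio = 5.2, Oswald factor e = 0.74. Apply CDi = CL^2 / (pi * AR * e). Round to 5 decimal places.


Step 1: CL^2 = 0.732^2 = 0.535824
Step 2: pi * AR * e = 3.14159 * 5.2 * 0.74 = 12.088849
Step 3: CDi = 0.535824 / 12.088849 = 0.04432

0.04432


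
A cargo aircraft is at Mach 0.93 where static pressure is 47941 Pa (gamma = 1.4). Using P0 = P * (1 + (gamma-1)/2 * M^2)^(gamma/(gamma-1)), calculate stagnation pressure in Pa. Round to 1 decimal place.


Step 1: (gamma-1)/2 * M^2 = 0.2 * 0.8649 = 0.17298
Step 2: 1 + 0.17298 = 1.17298
Step 3: Exponent gamma/(gamma-1) = 3.5
Step 4: P0 = 47941 * 1.17298^3.5 = 83796.2 Pa

83796.2


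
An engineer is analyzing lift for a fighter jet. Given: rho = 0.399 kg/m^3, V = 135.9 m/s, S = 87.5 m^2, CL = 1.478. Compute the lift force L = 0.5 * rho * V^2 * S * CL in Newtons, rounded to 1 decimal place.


Step 1: Calculate dynamic pressure q = 0.5 * 0.399 * 135.9^2 = 0.5 * 0.399 * 18468.81 = 3684.5276 Pa
Step 2: Multiply by wing area and lift coefficient: L = 3684.5276 * 87.5 * 1.478
Step 3: L = 322396.1646 * 1.478 = 476501.5 N

476501.5


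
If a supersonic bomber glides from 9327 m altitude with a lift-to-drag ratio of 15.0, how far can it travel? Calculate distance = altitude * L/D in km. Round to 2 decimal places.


Step 1: Glide distance = altitude * L/D = 9327 * 15.0 = 139905.0 m
Step 2: Convert to km: 139905.0 / 1000 = 139.91 km

139.91


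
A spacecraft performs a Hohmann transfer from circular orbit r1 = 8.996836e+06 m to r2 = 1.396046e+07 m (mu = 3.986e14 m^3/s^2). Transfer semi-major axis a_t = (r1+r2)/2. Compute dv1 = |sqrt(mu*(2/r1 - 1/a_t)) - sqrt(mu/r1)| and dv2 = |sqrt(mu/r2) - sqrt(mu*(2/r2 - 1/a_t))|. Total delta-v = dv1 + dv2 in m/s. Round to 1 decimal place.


Step 1: Transfer semi-major axis a_t = (8.996836e+06 + 1.396046e+07) / 2 = 1.147865e+07 m
Step 2: v1 (circular at r1) = sqrt(mu/r1) = 6656.16 m/s
Step 3: v_t1 = sqrt(mu*(2/r1 - 1/a_t)) = 7340.54 m/s
Step 4: dv1 = |7340.54 - 6656.16| = 684.38 m/s
Step 5: v2 (circular at r2) = 5343.41 m/s, v_t2 = 4730.62 m/s
Step 6: dv2 = |5343.41 - 4730.62| = 612.79 m/s
Step 7: Total delta-v = 684.38 + 612.79 = 1297.2 m/s

1297.2


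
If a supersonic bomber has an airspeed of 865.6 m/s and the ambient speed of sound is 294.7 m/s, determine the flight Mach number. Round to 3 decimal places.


Step 1: M = V / a = 865.6 / 294.7
Step 2: M = 2.937

2.937


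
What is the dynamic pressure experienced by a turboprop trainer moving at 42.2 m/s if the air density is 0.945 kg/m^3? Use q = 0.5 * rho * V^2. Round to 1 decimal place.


Step 1: V^2 = 42.2^2 = 1780.84
Step 2: q = 0.5 * 0.945 * 1780.84
Step 3: q = 841.4 Pa

841.4


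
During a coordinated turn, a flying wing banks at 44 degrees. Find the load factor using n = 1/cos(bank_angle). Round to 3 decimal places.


Step 1: Convert 44 degrees to radians = 0.767945
Step 2: cos(44 deg) = 0.71934
Step 3: n = 1 / 0.71934 = 1.390

1.390


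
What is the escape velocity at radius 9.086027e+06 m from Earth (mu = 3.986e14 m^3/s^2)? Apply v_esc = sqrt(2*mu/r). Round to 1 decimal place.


Step 1: 2*mu/r = 2 * 3.986e14 / 9.086027e+06 = 87739118.5388
Step 2: v_esc = sqrt(87739118.5388) = 9366.9 m/s

9366.9


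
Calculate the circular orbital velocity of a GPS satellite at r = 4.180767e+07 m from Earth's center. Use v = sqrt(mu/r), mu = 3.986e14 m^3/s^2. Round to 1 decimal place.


Step 1: mu / r = 3.986e14 / 4.180767e+07 = 9534135.722
Step 2: v = sqrt(9534135.722) = 3087.7 m/s

3087.7


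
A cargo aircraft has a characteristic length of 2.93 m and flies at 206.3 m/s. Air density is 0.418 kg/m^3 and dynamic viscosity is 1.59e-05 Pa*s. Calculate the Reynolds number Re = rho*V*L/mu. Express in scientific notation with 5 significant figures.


Step 1: Numerator = rho * V * L = 0.418 * 206.3 * 2.93 = 252.663862
Step 2: Re = 252.663862 / 1.59e-05
Step 3: Re = 1.5891e+07

1.5891e+07


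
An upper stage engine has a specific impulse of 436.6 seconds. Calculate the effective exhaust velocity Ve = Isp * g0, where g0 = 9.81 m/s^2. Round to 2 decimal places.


Step 1: Ve = Isp * g0 = 436.6 * 9.81
Step 2: Ve = 4283.05 m/s

4283.05


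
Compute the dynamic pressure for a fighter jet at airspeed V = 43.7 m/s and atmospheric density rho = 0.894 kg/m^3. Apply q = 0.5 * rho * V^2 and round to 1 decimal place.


Step 1: V^2 = 43.7^2 = 1909.69
Step 2: q = 0.5 * 0.894 * 1909.69
Step 3: q = 853.6 Pa

853.6


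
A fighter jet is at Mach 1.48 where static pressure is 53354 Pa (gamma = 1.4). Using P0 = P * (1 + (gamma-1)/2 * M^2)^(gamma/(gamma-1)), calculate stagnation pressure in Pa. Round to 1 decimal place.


Step 1: (gamma-1)/2 * M^2 = 0.2 * 2.1904 = 0.43808
Step 2: 1 + 0.43808 = 1.43808
Step 3: Exponent gamma/(gamma-1) = 3.5
Step 4: P0 = 53354 * 1.43808^3.5 = 190286.4 Pa

190286.4


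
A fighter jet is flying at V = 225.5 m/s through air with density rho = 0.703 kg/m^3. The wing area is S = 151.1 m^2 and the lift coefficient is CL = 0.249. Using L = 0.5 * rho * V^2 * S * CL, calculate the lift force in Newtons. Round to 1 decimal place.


Step 1: Calculate dynamic pressure q = 0.5 * 0.703 * 225.5^2 = 0.5 * 0.703 * 50850.25 = 17873.8629 Pa
Step 2: Multiply by wing area and lift coefficient: L = 17873.8629 * 151.1 * 0.249
Step 3: L = 2700740.6804 * 0.249 = 672484.4 N

672484.4


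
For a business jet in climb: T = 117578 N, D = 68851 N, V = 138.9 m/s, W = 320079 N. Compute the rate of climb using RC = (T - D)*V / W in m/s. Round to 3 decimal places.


Step 1: Excess thrust = T - D = 117578 - 68851 = 48727 N
Step 2: Excess power = 48727 * 138.9 = 6768180.3 W
Step 3: RC = 6768180.3 / 320079 = 21.145 m/s

21.145


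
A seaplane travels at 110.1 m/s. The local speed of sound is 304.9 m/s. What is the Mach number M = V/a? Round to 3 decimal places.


Step 1: M = V / a = 110.1 / 304.9
Step 2: M = 0.361

0.361


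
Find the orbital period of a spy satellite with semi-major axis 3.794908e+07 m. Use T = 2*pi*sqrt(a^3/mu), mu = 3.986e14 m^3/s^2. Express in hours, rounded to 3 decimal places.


Step 1: a^3 / mu = 5.465171e+22 / 3.986e14 = 1.371092e+08
Step 2: sqrt(1.371092e+08) = 11709.3619 s
Step 3: T = 2*pi * 11709.3619 = 73572.09 s
Step 4: T in hours = 73572.09 / 3600 = 20.437 hours

20.437


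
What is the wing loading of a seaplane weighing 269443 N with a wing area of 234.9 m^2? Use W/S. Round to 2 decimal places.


Step 1: Wing loading = W / S = 269443 / 234.9
Step 2: Wing loading = 1147.05 N/m^2

1147.05


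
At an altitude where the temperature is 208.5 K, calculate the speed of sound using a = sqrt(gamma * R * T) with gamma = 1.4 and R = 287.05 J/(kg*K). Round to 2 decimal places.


Step 1: gamma * R * T = 1.4 * 287.05 * 208.5 = 83789.895
Step 2: a = sqrt(83789.895) = 289.46 m/s

289.46


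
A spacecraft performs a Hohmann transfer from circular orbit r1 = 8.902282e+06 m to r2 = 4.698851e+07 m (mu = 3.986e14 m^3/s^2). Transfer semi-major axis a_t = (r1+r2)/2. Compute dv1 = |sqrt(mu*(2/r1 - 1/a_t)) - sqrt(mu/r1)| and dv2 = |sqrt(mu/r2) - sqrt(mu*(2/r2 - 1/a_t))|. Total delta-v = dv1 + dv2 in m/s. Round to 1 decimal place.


Step 1: Transfer semi-major axis a_t = (8.902282e+06 + 4.698851e+07) / 2 = 2.794540e+07 m
Step 2: v1 (circular at r1) = sqrt(mu/r1) = 6691.42 m/s
Step 3: v_t1 = sqrt(mu*(2/r1 - 1/a_t)) = 8676.78 m/s
Step 4: dv1 = |8676.78 - 6691.42| = 1985.37 m/s
Step 5: v2 (circular at r2) = 2912.55 m/s, v_t2 = 1643.87 m/s
Step 6: dv2 = |2912.55 - 1643.87| = 1268.67 m/s
Step 7: Total delta-v = 1985.37 + 1268.67 = 3254.0 m/s

3254.0


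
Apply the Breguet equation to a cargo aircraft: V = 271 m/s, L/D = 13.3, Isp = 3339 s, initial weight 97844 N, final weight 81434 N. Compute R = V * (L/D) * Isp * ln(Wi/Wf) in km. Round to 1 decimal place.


Step 1: Coefficient = V * (L/D) * Isp = 271 * 13.3 * 3339 = 12034757.7 m
Step 2: Wi/Wf = 97844 / 81434 = 1.201513
Step 3: ln(1.201513) = 0.183581
Step 4: R = 12034757.7 * 0.183581 = 2209358.8 m = 2209.4 km

2209.4


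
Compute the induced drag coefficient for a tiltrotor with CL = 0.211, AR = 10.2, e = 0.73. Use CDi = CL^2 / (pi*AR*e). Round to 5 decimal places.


Step 1: CL^2 = 0.211^2 = 0.044521
Step 2: pi * AR * e = 3.14159 * 10.2 * 0.73 = 23.392299
Step 3: CDi = 0.044521 / 23.392299 = 0.00190

0.00190


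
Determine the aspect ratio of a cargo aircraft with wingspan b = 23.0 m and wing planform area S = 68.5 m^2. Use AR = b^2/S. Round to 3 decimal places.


Step 1: b^2 = 23.0^2 = 529.0
Step 2: AR = 529.0 / 68.5 = 7.723

7.723


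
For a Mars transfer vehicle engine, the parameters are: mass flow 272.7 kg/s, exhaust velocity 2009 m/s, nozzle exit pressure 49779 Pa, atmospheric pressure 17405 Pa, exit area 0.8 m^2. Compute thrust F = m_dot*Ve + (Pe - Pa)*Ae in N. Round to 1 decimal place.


Step 1: Momentum thrust = m_dot * Ve = 272.7 * 2009 = 547854.3 N
Step 2: Pressure thrust = (Pe - Pa) * Ae = (49779 - 17405) * 0.8 = 25899.2 N
Step 3: Total thrust F = 547854.3 + 25899.2 = 573753.5 N

573753.5


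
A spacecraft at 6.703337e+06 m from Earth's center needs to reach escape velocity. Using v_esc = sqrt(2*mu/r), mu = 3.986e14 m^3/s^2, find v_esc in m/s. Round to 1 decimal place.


Step 1: 2*mu/r = 2 * 3.986e14 / 6.703337e+06 = 118925842.4573
Step 2: v_esc = sqrt(118925842.4573) = 10905.3 m/s

10905.3


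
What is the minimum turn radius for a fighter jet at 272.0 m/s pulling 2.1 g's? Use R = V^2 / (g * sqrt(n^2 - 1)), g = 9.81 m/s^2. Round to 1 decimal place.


Step 1: V^2 = 272.0^2 = 73984.0
Step 2: n^2 - 1 = 2.1^2 - 1 = 3.41
Step 3: sqrt(3.41) = 1.846619
Step 4: R = 73984.0 / (9.81 * 1.846619) = 4084.1 m

4084.1


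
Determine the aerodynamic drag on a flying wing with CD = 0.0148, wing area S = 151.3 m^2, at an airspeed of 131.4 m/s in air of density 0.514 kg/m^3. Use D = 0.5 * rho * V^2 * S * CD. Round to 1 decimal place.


Step 1: Dynamic pressure q = 0.5 * 0.514 * 131.4^2 = 4437.3517 Pa
Step 2: Drag D = q * S * CD = 4437.3517 * 151.3 * 0.0148
Step 3: D = 9936.3 N

9936.3


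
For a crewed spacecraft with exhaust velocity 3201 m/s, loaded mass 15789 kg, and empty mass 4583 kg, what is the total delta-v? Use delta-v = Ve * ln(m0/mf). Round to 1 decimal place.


Step 1: Mass ratio m0/mf = 15789 / 4583 = 3.445123
Step 2: ln(3.445123) = 1.23696
Step 3: delta-v = 3201 * 1.23696 = 3959.5 m/s

3959.5


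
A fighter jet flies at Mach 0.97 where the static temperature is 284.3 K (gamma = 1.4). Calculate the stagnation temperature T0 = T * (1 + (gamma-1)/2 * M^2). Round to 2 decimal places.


Step 1: (gamma-1)/2 = 0.2
Step 2: M^2 = 0.9409
Step 3: 1 + 0.2 * 0.9409 = 1.18818
Step 4: T0 = 284.3 * 1.18818 = 337.80 K

337.80


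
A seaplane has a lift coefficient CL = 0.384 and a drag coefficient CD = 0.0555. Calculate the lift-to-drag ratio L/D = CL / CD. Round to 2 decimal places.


Step 1: L/D = CL / CD = 0.384 / 0.0555
Step 2: L/D = 6.92

6.92


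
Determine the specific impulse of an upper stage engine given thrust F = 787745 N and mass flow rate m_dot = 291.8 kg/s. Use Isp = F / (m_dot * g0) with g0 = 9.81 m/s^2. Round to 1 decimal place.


Step 1: m_dot * g0 = 291.8 * 9.81 = 2862.56
Step 2: Isp = 787745 / 2862.56 = 275.2 s

275.2


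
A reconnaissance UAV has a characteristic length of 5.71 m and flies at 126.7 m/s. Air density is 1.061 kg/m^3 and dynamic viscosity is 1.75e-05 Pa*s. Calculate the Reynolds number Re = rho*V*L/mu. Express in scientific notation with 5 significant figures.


Step 1: Numerator = rho * V * L = 1.061 * 126.7 * 5.71 = 767.587877
Step 2: Re = 767.587877 / 1.75e-05
Step 3: Re = 4.3862e+07

4.3862e+07


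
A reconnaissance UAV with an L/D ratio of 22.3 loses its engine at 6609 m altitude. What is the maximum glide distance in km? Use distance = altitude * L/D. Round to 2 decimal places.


Step 1: Glide distance = altitude * L/D = 6609 * 22.3 = 147380.7 m
Step 2: Convert to km: 147380.7 / 1000 = 147.38 km

147.38


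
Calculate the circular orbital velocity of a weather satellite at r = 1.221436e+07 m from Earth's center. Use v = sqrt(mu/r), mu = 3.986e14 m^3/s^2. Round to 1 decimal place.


Step 1: mu / r = 3.986e14 / 1.221436e+07 = 32633719.6546
Step 2: v = sqrt(32633719.6546) = 5712.6 m/s

5712.6


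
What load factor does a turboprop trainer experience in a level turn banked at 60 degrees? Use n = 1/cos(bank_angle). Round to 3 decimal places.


Step 1: Convert 60 degrees to radians = 1.047198
Step 2: cos(60 deg) = 0.5
Step 3: n = 1 / 0.5 = 2.000

2.000


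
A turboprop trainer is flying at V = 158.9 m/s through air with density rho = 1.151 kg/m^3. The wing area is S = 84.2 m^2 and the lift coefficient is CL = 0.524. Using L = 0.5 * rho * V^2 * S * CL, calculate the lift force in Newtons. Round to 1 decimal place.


Step 1: Calculate dynamic pressure q = 0.5 * 1.151 * 158.9^2 = 0.5 * 1.151 * 25249.21 = 14530.9204 Pa
Step 2: Multiply by wing area and lift coefficient: L = 14530.9204 * 84.2 * 0.524
Step 3: L = 1223503.4939 * 0.524 = 641115.8 N

641115.8


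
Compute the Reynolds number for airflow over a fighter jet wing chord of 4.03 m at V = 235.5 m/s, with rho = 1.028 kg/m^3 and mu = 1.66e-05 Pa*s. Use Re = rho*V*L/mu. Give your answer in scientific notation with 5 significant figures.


Step 1: Numerator = rho * V * L = 1.028 * 235.5 * 4.03 = 975.63882
Step 2: Re = 975.63882 / 1.66e-05
Step 3: Re = 5.8773e+07

5.8773e+07


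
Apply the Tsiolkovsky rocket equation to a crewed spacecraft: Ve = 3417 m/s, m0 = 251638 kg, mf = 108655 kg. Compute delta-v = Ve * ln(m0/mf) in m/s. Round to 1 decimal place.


Step 1: Mass ratio m0/mf = 251638 / 108655 = 2.315936
Step 2: ln(2.315936) = 0.839814
Step 3: delta-v = 3417 * 0.839814 = 2869.6 m/s

2869.6


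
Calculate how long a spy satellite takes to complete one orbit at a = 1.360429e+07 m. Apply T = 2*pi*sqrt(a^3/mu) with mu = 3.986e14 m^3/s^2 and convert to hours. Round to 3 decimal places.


Step 1: a^3 / mu = 2.517837e+21 / 3.986e14 = 6.316701e+06
Step 2: sqrt(6.316701e+06) = 2513.3049 s
Step 3: T = 2*pi * 2513.3049 = 15791.56 s
Step 4: T in hours = 15791.56 / 3600 = 4.387 hours

4.387


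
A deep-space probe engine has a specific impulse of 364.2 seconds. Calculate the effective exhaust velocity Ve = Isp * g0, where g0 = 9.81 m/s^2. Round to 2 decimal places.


Step 1: Ve = Isp * g0 = 364.2 * 9.81
Step 2: Ve = 3572.80 m/s

3572.80


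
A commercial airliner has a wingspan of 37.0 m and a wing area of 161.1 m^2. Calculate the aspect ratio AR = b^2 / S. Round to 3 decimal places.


Step 1: b^2 = 37.0^2 = 1369.0
Step 2: AR = 1369.0 / 161.1 = 8.498

8.498


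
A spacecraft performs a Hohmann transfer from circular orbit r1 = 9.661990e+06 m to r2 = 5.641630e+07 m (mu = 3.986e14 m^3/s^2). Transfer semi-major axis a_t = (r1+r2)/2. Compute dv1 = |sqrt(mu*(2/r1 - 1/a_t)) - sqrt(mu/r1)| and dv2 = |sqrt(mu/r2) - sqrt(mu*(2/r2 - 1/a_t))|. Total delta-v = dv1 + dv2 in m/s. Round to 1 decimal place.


Step 1: Transfer semi-major axis a_t = (9.661990e+06 + 5.641630e+07) / 2 = 3.303914e+07 m
Step 2: v1 (circular at r1) = sqrt(mu/r1) = 6422.96 m/s
Step 3: v_t1 = sqrt(mu*(2/r1 - 1/a_t)) = 8393.12 m/s
Step 4: dv1 = |8393.12 - 6422.96| = 1970.15 m/s
Step 5: v2 (circular at r2) = 2658.07 m/s, v_t2 = 1437.43 m/s
Step 6: dv2 = |2658.07 - 1437.43| = 1220.64 m/s
Step 7: Total delta-v = 1970.15 + 1220.64 = 3190.8 m/s

3190.8


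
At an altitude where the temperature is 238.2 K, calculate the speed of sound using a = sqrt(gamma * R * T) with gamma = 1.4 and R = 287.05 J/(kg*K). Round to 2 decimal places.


Step 1: gamma * R * T = 1.4 * 287.05 * 238.2 = 95725.434
Step 2: a = sqrt(95725.434) = 309.40 m/s

309.40


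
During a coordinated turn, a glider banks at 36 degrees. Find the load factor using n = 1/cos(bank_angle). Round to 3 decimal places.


Step 1: Convert 36 degrees to radians = 0.628319
Step 2: cos(36 deg) = 0.809017
Step 3: n = 1 / 0.809017 = 1.236

1.236


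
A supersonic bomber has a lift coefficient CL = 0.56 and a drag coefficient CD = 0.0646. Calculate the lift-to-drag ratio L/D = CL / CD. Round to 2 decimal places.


Step 1: L/D = CL / CD = 0.56 / 0.0646
Step 2: L/D = 8.67

8.67


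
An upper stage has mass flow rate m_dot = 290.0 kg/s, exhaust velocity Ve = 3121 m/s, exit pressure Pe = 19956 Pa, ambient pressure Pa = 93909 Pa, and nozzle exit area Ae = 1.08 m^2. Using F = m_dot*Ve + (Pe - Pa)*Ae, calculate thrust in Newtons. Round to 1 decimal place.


Step 1: Momentum thrust = m_dot * Ve = 290.0 * 3121 = 905090.0 N
Step 2: Pressure thrust = (Pe - Pa) * Ae = (19956 - 93909) * 1.08 = -79869.24 N
Step 3: Total thrust F = 905090.0 + -79869.24 = 825220.8 N

825220.8


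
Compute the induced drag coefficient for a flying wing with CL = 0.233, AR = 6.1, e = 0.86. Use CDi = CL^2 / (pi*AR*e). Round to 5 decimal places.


Step 1: CL^2 = 0.233^2 = 0.054289
Step 2: pi * AR * e = 3.14159 * 6.1 * 0.86 = 16.480795
Step 3: CDi = 0.054289 / 16.480795 = 0.00329

0.00329


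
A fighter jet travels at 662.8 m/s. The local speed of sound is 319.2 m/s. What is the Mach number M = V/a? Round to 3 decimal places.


Step 1: M = V / a = 662.8 / 319.2
Step 2: M = 2.076

2.076


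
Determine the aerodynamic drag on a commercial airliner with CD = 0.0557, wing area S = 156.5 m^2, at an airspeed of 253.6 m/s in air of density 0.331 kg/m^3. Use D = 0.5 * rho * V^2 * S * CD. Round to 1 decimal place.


Step 1: Dynamic pressure q = 0.5 * 0.331 * 253.6^2 = 10643.7949 Pa
Step 2: Drag D = q * S * CD = 10643.7949 * 156.5 * 0.0557
Step 3: D = 92782.5 N

92782.5


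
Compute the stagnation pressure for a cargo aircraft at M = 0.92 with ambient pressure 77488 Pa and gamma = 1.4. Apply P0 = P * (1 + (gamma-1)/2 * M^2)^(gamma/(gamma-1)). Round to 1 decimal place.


Step 1: (gamma-1)/2 * M^2 = 0.2 * 0.8464 = 0.16928
Step 2: 1 + 0.16928 = 1.16928
Step 3: Exponent gamma/(gamma-1) = 3.5
Step 4: P0 = 77488 * 1.16928^3.5 = 133952.0 Pa

133952.0


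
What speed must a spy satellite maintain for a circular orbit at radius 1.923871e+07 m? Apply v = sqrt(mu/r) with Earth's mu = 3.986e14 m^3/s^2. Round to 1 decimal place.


Step 1: mu / r = 3.986e14 / 1.923871e+07 = 20718644.8572
Step 2: v = sqrt(20718644.8572) = 4551.8 m/s

4551.8


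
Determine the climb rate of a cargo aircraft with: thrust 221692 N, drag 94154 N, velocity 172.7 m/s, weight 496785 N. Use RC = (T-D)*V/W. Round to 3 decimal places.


Step 1: Excess thrust = T - D = 221692 - 94154 = 127538 N
Step 2: Excess power = 127538 * 172.7 = 22025812.6 W
Step 3: RC = 22025812.6 / 496785 = 44.337 m/s

44.337


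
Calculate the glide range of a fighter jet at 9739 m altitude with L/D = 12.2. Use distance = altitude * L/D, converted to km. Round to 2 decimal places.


Step 1: Glide distance = altitude * L/D = 9739 * 12.2 = 118815.8 m
Step 2: Convert to km: 118815.8 / 1000 = 118.82 km

118.82


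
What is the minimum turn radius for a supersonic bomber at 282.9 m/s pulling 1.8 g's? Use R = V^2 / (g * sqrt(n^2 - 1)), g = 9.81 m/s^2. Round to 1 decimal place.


Step 1: V^2 = 282.9^2 = 80032.41
Step 2: n^2 - 1 = 1.8^2 - 1 = 2.24
Step 3: sqrt(2.24) = 1.496663
Step 4: R = 80032.41 / (9.81 * 1.496663) = 5451.0 m

5451.0


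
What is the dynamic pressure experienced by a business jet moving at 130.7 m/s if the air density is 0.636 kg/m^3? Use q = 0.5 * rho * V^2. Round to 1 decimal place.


Step 1: V^2 = 130.7^2 = 17082.49
Step 2: q = 0.5 * 0.636 * 17082.49
Step 3: q = 5432.2 Pa

5432.2


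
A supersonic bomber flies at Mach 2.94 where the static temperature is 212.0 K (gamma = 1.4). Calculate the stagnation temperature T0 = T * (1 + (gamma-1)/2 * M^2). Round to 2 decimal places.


Step 1: (gamma-1)/2 = 0.2
Step 2: M^2 = 8.6436
Step 3: 1 + 0.2 * 8.6436 = 2.72872
Step 4: T0 = 212.0 * 2.72872 = 578.49 K

578.49


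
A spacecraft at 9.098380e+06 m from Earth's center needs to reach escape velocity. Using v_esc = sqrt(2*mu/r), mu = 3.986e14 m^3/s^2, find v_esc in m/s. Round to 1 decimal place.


Step 1: 2*mu/r = 2 * 3.986e14 / 9.098380e+06 = 87619993.889
Step 2: v_esc = sqrt(87619993.889) = 9360.6 m/s

9360.6


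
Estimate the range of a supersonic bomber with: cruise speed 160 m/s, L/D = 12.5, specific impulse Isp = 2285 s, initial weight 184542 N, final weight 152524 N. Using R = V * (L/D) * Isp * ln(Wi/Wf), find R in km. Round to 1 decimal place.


Step 1: Coefficient = V * (L/D) * Isp = 160 * 12.5 * 2285 = 4570000.0 m
Step 2: Wi/Wf = 184542 / 152524 = 1.209921
Step 3: ln(1.209921) = 0.190555
Step 4: R = 4570000.0 * 0.190555 = 870836.9 m = 870.8 km

870.8


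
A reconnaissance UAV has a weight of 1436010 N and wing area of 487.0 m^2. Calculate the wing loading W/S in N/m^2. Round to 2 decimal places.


Step 1: Wing loading = W / S = 1436010 / 487.0
Step 2: Wing loading = 2948.69 N/m^2

2948.69


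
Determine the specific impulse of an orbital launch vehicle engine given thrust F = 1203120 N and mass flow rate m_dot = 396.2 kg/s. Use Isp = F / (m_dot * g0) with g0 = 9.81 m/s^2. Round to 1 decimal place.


Step 1: m_dot * g0 = 396.2 * 9.81 = 3886.72
Step 2: Isp = 1203120 / 3886.72 = 309.5 s

309.5


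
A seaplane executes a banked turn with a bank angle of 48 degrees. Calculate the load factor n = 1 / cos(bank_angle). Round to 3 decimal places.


Step 1: Convert 48 degrees to radians = 0.837758
Step 2: cos(48 deg) = 0.669131
Step 3: n = 1 / 0.669131 = 1.494

1.494


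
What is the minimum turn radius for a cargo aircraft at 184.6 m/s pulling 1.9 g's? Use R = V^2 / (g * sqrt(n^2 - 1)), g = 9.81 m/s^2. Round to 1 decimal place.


Step 1: V^2 = 184.6^2 = 34077.16
Step 2: n^2 - 1 = 1.9^2 - 1 = 2.61
Step 3: sqrt(2.61) = 1.615549
Step 4: R = 34077.16 / (9.81 * 1.615549) = 2150.2 m

2150.2


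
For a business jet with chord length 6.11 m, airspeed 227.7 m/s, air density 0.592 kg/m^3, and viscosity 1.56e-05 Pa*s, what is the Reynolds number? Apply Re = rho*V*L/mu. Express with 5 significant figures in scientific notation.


Step 1: Numerator = rho * V * L = 0.592 * 227.7 * 6.11 = 823.618224
Step 2: Re = 823.618224 / 1.56e-05
Step 3: Re = 5.2796e+07

5.2796e+07


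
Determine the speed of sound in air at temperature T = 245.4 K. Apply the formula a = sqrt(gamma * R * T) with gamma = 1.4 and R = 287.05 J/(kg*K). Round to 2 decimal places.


Step 1: gamma * R * T = 1.4 * 287.05 * 245.4 = 98618.898
Step 2: a = sqrt(98618.898) = 314.04 m/s

314.04


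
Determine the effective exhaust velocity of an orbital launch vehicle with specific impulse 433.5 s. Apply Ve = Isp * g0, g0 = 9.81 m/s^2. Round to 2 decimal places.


Step 1: Ve = Isp * g0 = 433.5 * 9.81
Step 2: Ve = 4252.64 m/s

4252.64


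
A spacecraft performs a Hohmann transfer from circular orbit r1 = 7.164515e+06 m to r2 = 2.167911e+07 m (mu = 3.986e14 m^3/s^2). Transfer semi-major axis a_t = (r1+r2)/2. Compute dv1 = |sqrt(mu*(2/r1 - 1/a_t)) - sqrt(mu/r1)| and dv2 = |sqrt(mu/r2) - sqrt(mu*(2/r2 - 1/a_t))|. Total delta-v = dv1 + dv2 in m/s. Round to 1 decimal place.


Step 1: Transfer semi-major axis a_t = (7.164515e+06 + 2.167911e+07) / 2 = 1.442181e+07 m
Step 2: v1 (circular at r1) = sqrt(mu/r1) = 7458.91 m/s
Step 3: v_t1 = sqrt(mu*(2/r1 - 1/a_t)) = 9145.05 m/s
Step 4: dv1 = |9145.05 - 7458.91| = 1686.14 m/s
Step 5: v2 (circular at r2) = 4287.93 m/s, v_t2 = 3022.26 m/s
Step 6: dv2 = |4287.93 - 3022.26| = 1265.68 m/s
Step 7: Total delta-v = 1686.14 + 1265.68 = 2951.8 m/s

2951.8


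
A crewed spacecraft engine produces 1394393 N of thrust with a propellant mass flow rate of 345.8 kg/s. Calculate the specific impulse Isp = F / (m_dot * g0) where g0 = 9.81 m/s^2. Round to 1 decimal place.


Step 1: m_dot * g0 = 345.8 * 9.81 = 3392.3
Step 2: Isp = 1394393 / 3392.3 = 411.0 s

411.0


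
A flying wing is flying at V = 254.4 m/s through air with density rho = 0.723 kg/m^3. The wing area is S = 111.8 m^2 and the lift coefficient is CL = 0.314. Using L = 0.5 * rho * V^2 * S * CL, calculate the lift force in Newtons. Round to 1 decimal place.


Step 1: Calculate dynamic pressure q = 0.5 * 0.723 * 254.4^2 = 0.5 * 0.723 * 64719.36 = 23396.0486 Pa
Step 2: Multiply by wing area and lift coefficient: L = 23396.0486 * 111.8 * 0.314
Step 3: L = 2615678.238 * 0.314 = 821323.0 N

821323.0


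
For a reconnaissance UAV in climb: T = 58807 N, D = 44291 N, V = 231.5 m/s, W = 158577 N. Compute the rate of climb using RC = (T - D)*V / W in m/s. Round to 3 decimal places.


Step 1: Excess thrust = T - D = 58807 - 44291 = 14516 N
Step 2: Excess power = 14516 * 231.5 = 3360454.0 W
Step 3: RC = 3360454.0 / 158577 = 21.191 m/s

21.191


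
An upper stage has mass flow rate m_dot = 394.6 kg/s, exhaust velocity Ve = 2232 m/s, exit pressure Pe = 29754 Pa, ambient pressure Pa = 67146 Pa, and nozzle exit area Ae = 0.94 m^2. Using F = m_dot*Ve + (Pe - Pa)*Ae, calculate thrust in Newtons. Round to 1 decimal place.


Step 1: Momentum thrust = m_dot * Ve = 394.6 * 2232 = 880747.2 N
Step 2: Pressure thrust = (Pe - Pa) * Ae = (29754 - 67146) * 0.94 = -35148.48 N
Step 3: Total thrust F = 880747.2 + -35148.48 = 845598.7 N

845598.7


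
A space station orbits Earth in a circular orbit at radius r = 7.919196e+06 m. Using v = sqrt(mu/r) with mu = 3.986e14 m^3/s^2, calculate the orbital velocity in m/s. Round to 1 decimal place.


Step 1: mu / r = 3.986e14 / 7.919196e+06 = 50333392.4302
Step 2: v = sqrt(50333392.4302) = 7094.6 m/s

7094.6


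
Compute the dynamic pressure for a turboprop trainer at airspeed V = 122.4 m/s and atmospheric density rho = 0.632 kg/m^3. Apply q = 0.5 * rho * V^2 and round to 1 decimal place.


Step 1: V^2 = 122.4^2 = 14981.76
Step 2: q = 0.5 * 0.632 * 14981.76
Step 3: q = 4734.2 Pa

4734.2


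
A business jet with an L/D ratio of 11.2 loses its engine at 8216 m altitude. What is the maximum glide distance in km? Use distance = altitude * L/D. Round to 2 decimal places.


Step 1: Glide distance = altitude * L/D = 8216 * 11.2 = 92019.2 m
Step 2: Convert to km: 92019.2 / 1000 = 92.02 km

92.02


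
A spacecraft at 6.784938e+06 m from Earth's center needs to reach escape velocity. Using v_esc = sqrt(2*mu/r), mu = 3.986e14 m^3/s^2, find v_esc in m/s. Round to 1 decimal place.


Step 1: 2*mu/r = 2 * 3.986e14 / 6.784938e+06 = 117495546.7537
Step 2: v_esc = sqrt(117495546.7537) = 10839.5 m/s

10839.5


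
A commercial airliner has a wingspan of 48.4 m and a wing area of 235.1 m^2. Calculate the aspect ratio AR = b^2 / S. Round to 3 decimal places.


Step 1: b^2 = 48.4^2 = 2342.56
Step 2: AR = 2342.56 / 235.1 = 9.964

9.964


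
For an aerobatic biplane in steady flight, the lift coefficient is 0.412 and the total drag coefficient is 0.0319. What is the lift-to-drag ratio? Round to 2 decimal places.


Step 1: L/D = CL / CD = 0.412 / 0.0319
Step 2: L/D = 12.92

12.92


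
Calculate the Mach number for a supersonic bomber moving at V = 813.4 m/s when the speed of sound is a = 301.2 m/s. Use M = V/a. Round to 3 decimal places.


Step 1: M = V / a = 813.4 / 301.2
Step 2: M = 2.701

2.701


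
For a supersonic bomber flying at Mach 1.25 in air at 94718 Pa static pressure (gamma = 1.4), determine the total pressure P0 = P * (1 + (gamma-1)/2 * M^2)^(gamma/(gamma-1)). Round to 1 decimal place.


Step 1: (gamma-1)/2 * M^2 = 0.2 * 1.5625 = 0.3125
Step 2: 1 + 0.3125 = 1.3125
Step 3: Exponent gamma/(gamma-1) = 3.5
Step 4: P0 = 94718 * 1.3125^3.5 = 245346.6 Pa

245346.6


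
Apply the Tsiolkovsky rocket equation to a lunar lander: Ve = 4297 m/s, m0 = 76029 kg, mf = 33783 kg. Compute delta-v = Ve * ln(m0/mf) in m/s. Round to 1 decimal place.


Step 1: Mass ratio m0/mf = 76029 / 33783 = 2.250511
Step 2: ln(2.250511) = 0.811157
Step 3: delta-v = 4297 * 0.811157 = 3485.5 m/s

3485.5


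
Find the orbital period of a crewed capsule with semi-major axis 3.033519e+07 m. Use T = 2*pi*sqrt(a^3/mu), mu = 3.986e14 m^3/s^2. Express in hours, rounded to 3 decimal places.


Step 1: a^3 / mu = 2.791516e+22 / 3.986e14 = 7.003302e+07
Step 2: sqrt(7.003302e+07) = 8368.5734 s
Step 3: T = 2*pi * 8368.5734 = 52581.3 s
Step 4: T in hours = 52581.3 / 3600 = 14.606 hours

14.606


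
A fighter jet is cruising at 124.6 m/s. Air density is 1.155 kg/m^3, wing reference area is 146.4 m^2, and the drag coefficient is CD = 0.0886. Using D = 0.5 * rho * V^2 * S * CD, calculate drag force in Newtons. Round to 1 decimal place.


Step 1: Dynamic pressure q = 0.5 * 1.155 * 124.6^2 = 8965.7799 Pa
Step 2: Drag D = q * S * CD = 8965.7799 * 146.4 * 0.0886
Step 3: D = 116295.5 N

116295.5


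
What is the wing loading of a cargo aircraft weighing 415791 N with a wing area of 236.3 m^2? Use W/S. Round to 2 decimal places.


Step 1: Wing loading = W / S = 415791 / 236.3
Step 2: Wing loading = 1759.59 N/m^2

1759.59


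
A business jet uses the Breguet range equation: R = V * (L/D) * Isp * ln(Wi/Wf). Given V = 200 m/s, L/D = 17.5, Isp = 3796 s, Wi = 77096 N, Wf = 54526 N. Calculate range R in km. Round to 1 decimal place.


Step 1: Coefficient = V * (L/D) * Isp = 200 * 17.5 * 3796 = 13286000.0 m
Step 2: Wi/Wf = 77096 / 54526 = 1.413931
Step 3: ln(1.413931) = 0.346374
Step 4: R = 13286000.0 * 0.346374 = 4601921.6 m = 4601.9 km

4601.9


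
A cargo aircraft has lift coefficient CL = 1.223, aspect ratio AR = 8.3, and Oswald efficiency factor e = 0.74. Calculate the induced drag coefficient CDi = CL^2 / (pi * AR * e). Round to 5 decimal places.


Step 1: CL^2 = 1.223^2 = 1.495729
Step 2: pi * AR * e = 3.14159 * 8.3 * 0.74 = 19.295662
Step 3: CDi = 1.495729 / 19.295662 = 0.07752

0.07752


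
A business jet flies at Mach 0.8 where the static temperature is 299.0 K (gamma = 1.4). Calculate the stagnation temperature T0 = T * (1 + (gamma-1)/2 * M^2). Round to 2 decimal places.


Step 1: (gamma-1)/2 = 0.2
Step 2: M^2 = 0.64
Step 3: 1 + 0.2 * 0.64 = 1.128
Step 4: T0 = 299.0 * 1.128 = 337.27 K

337.27


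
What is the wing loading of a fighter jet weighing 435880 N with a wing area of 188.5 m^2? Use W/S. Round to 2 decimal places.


Step 1: Wing loading = W / S = 435880 / 188.5
Step 2: Wing loading = 2312.36 N/m^2

2312.36


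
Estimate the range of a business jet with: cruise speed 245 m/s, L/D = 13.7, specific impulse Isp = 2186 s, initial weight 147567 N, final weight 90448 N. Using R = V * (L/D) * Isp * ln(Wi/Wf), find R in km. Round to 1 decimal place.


Step 1: Coefficient = V * (L/D) * Isp = 245 * 13.7 * 2186 = 7337309.0 m
Step 2: Wi/Wf = 147567 / 90448 = 1.631512
Step 3: ln(1.631512) = 0.489507
Step 4: R = 7337309.0 * 0.489507 = 3591665.7 m = 3591.7 km

3591.7


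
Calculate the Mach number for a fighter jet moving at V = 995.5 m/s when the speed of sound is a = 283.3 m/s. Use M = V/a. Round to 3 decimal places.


Step 1: M = V / a = 995.5 / 283.3
Step 2: M = 3.514

3.514


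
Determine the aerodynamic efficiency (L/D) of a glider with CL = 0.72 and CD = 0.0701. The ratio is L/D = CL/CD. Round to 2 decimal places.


Step 1: L/D = CL / CD = 0.72 / 0.0701
Step 2: L/D = 10.27

10.27


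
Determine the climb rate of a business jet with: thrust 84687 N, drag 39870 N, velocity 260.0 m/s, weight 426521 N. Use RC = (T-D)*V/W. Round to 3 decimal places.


Step 1: Excess thrust = T - D = 84687 - 39870 = 44817 N
Step 2: Excess power = 44817 * 260.0 = 11652420.0 W
Step 3: RC = 11652420.0 / 426521 = 27.320 m/s

27.320


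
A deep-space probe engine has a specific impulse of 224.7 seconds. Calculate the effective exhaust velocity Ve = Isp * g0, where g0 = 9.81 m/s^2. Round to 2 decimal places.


Step 1: Ve = Isp * g0 = 224.7 * 9.81
Step 2: Ve = 2204.31 m/s

2204.31


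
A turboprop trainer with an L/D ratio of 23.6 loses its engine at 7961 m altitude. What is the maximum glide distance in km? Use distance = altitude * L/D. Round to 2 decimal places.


Step 1: Glide distance = altitude * L/D = 7961 * 23.6 = 187879.6 m
Step 2: Convert to km: 187879.6 / 1000 = 187.88 km

187.88


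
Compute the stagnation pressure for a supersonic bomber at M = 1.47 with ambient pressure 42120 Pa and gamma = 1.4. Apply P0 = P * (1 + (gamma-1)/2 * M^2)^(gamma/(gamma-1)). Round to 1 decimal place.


Step 1: (gamma-1)/2 * M^2 = 0.2 * 2.1609 = 0.43218
Step 2: 1 + 0.43218 = 1.43218
Step 3: Exponent gamma/(gamma-1) = 3.5
Step 4: P0 = 42120 * 1.43218^3.5 = 148074.4 Pa

148074.4


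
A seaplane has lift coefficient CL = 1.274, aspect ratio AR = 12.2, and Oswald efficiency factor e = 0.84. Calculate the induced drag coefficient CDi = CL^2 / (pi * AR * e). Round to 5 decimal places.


Step 1: CL^2 = 1.274^2 = 1.623076
Step 2: pi * AR * e = 3.14159 * 12.2 * 0.84 = 32.195042
Step 3: CDi = 1.623076 / 32.195042 = 0.05041

0.05041


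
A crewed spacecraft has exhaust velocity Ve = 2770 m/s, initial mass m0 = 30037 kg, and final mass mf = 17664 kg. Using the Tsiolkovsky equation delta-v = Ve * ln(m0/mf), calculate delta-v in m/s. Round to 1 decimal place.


Step 1: Mass ratio m0/mf = 30037 / 17664 = 1.700464
Step 2: ln(1.700464) = 0.530901
Step 3: delta-v = 2770 * 0.530901 = 1470.6 m/s

1470.6


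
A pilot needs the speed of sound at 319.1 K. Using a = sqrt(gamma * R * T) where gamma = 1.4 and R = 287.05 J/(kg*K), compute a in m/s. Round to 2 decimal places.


Step 1: gamma * R * T = 1.4 * 287.05 * 319.1 = 128236.717
Step 2: a = sqrt(128236.717) = 358.10 m/s

358.10


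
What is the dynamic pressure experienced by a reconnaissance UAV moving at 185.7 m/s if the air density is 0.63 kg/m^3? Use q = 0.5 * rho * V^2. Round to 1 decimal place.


Step 1: V^2 = 185.7^2 = 34484.49
Step 2: q = 0.5 * 0.63 * 34484.49
Step 3: q = 10862.6 Pa

10862.6


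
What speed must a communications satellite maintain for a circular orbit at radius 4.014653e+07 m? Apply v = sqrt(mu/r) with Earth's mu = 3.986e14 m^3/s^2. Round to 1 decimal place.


Step 1: mu / r = 3.986e14 / 4.014653e+07 = 9928628.95
Step 2: v = sqrt(9928628.95) = 3151.0 m/s

3151.0


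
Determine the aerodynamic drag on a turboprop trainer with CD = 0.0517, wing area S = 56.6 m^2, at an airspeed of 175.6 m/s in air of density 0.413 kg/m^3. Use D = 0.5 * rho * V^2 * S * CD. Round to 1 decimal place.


Step 1: Dynamic pressure q = 0.5 * 0.413 * 175.6^2 = 6367.5018 Pa
Step 2: Drag D = q * S * CD = 6367.5018 * 56.6 * 0.0517
Step 3: D = 18632.7 N

18632.7


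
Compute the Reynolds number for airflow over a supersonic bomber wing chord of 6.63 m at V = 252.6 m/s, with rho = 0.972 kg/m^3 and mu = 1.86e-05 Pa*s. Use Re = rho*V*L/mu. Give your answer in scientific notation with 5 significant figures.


Step 1: Numerator = rho * V * L = 0.972 * 252.6 * 6.63 = 1627.845336
Step 2: Re = 1627.845336 / 1.86e-05
Step 3: Re = 8.7519e+07

8.7519e+07


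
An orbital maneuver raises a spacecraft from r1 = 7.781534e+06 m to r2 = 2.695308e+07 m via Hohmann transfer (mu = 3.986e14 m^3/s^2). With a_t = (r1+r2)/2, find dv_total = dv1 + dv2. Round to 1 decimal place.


Step 1: Transfer semi-major axis a_t = (7.781534e+06 + 2.695308e+07) / 2 = 1.736731e+07 m
Step 2: v1 (circular at r1) = sqrt(mu/r1) = 7157.08 m/s
Step 3: v_t1 = sqrt(mu*(2/r1 - 1/a_t)) = 8916.08 m/s
Step 4: dv1 = |8916.08 - 7157.08| = 1759.0 m/s
Step 5: v2 (circular at r2) = 3845.6 m/s, v_t2 = 2574.13 m/s
Step 6: dv2 = |3845.6 - 2574.13| = 1271.47 m/s
Step 7: Total delta-v = 1759.0 + 1271.47 = 3030.5 m/s

3030.5


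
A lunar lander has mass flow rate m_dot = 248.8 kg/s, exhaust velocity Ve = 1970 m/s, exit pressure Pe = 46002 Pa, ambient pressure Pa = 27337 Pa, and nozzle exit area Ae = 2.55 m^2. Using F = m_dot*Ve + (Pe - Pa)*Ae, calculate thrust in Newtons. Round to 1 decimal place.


Step 1: Momentum thrust = m_dot * Ve = 248.8 * 1970 = 490136.0 N
Step 2: Pressure thrust = (Pe - Pa) * Ae = (46002 - 27337) * 2.55 = 47595.75 N
Step 3: Total thrust F = 490136.0 + 47595.75 = 537731.8 N

537731.8


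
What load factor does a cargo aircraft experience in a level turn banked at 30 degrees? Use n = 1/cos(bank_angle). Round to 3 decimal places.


Step 1: Convert 30 degrees to radians = 0.523599
Step 2: cos(30 deg) = 0.866025
Step 3: n = 1 / 0.866025 = 1.155

1.155


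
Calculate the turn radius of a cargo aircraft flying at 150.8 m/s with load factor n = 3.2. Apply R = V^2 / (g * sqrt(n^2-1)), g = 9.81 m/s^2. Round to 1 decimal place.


Step 1: V^2 = 150.8^2 = 22740.64
Step 2: n^2 - 1 = 3.2^2 - 1 = 9.24
Step 3: sqrt(9.24) = 3.039737
Step 4: R = 22740.64 / (9.81 * 3.039737) = 762.6 m

762.6
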